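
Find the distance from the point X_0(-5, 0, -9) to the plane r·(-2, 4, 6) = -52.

4/√14

n = (-2, 4, 6); n·P − (-52) = 8; |n| = 2√14; distance = 8/(2√14) = 2√14/7.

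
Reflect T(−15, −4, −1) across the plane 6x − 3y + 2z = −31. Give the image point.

(-3, -10, 3)

With n = (6, −3, 2), the signed offset is (n·T − (-31))/|n|² = -49/49 = -1.
T' = T − 2t·n = (−15, −4, −1) − (-2)·(6, −3, 2) = (−3, −10, 3).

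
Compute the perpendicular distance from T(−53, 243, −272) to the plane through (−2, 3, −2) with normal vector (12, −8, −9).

6

The plane has equation n·(r − (−2, 3, −2)) = 0, i.e. n·r = -30.
n = (12, −8, −9); n·P − (-30) = -102; |n| = 17; distance = 102/17 = 6.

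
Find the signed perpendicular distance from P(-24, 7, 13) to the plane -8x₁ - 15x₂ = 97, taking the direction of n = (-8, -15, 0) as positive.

-10/17

n·P − 97 = -10.
|n| = 17, so the signed distance is -10/17.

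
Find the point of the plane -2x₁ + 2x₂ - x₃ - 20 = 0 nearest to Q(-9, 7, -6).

The perpendicular from Q has direction n = (-2, 2, -1): r = (-9, 7, -6) + t(-2, 2, -1).
Substitute into the plane: n·(Q + tn) = 20 gives 38 + 9t = 20, so t = -2.
Foot = (-9, 7, -6) + (-2)·(-2, 2, -1) = (-5, 3, -4).

(-5, 3, -4)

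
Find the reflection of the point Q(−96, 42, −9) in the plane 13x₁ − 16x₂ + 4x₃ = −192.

(8, -86, 23)

With n = (13, −16, 4), the signed offset is (n·Q − (-192))/|n|² = -1764/441 = -4.
Q' = Q − 2t·n = (−96, 42, −9) − (-8)·(13, −16, 4) = (8, −86, 23).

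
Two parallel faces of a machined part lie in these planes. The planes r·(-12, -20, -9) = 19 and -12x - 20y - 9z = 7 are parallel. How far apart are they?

Both planes have normal n = (-12, -20, -9), |n| = 25. Any point on the first plane is at distance |7 − 19|/|n| = 12/25 from the second.

12/25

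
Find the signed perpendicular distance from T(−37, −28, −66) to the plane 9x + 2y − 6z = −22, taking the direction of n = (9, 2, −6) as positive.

29/11

n·T − (-22) = 29.
|n| = 11, so the signed distance is 29/11.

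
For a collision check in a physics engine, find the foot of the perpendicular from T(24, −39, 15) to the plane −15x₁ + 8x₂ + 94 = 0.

n = (−15, 8, 0), |n|² = 289, and n·T − (-94) = -578.
t = -578/289 = -2, so the foot is T − t·n = (24, −39, 15) − (-2)·(−15, 8, 0) = (−6, −23, 15).

(-6, -23, 15)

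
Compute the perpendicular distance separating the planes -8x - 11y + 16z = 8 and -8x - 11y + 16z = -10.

Both planes have normal n = (-8, -11, 16), |n| = 21. Any point on the first plane is at distance |(-10) − 8|/|n| = 18/21 = 6/7 from the second.

6/7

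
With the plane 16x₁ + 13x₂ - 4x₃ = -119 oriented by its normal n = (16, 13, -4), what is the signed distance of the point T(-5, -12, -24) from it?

-1

n·T − (-119) = -21.
|n| = 21, so the signed distance is -21/21 = -1.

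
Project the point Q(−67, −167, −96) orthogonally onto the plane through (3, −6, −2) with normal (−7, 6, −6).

The perpendicular from Q has direction n = (−7, 6, −6): r = (−67, −167, −96) + μ(−7, 6, −6).
Substitute into the plane: n·(Q + μn) = -45 gives 43 + 121μ = -45, so μ = -8/11.
Foot = (−67, −167, −96) + (-8/11)·(−7, 6, −6) = (−681/11, −1885/11, −1008/11).

(-681/11, -1885/11, -1008/11)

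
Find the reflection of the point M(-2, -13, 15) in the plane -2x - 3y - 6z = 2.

(-6, -19, 3)

n = (-2, -3, -6), |n|² = 49, n·M − 2 = -49, so t = -49/49 = -1.
Foot F = M − (-1)·n = (-4, -16, 9); the reflection is 2F − M = (-6, -19, 3).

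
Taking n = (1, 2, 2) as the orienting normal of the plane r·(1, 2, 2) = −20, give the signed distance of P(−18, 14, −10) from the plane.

10/3

n·P − (-20) = 10.
|n| = 3, so the signed distance is 10/3.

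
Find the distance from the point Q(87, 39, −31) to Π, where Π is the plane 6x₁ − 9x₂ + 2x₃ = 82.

27/11

n = (6, −9, 2); n·P − 82 = 27; |n| = 11; distance = 27/11.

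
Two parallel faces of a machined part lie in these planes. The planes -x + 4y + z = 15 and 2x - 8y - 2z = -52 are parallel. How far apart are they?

Divide the second equation by -2 to match normals: -x + 4y + z = 26.
Both planes have normal n = (-1, 4, 1), |n| = 3√2. Any point on the first plane is at distance |26 − 15|/|n| = 11/(3√2) from the second.

11√2/6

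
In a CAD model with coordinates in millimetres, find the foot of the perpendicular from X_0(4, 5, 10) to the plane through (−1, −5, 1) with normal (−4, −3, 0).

The perpendicular from X_0 has direction n = (−4, −3, 0): r = (4, 5, 10) + λ(−4, −3, 0).
Substitute into the plane: n·(X_0 + λn) = 19 gives -31 + 25λ = 19, so λ = 2.
Foot = (4, 5, 10) + 2·(−4, −3, 0) = (−4, −1, 10).

(-4, -1, 10)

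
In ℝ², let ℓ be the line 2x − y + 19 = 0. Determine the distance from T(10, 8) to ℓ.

31/√5

The normal to the line is n = (2, −1) with |n| = √5.
|n·T − (-19)| = |12 − (-19)| = 31, so the distance is 31/√5 = 31√5/5.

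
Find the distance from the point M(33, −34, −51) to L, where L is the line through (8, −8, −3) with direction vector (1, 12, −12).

Direction vector d = (1, 12, −12).
AP = (25, −26, −48); AP·d = 289, |AP|² = 3605, |d|² = 289.
distance² = |AP|² − (AP·d)²/|d|² = 3605 − 83521/289 = 3316, so the distance is 2√829.

2√829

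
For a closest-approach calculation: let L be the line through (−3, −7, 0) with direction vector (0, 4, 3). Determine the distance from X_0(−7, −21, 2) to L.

Direction vector d = (0, 4, 3).
AP = (−4, −14, 2), and AP × d = (−50, 12, −16).
|AP × d|² = 2900 and |d|² = 25, so the distance is √(2900/25) = √116 = 2√29.

2√29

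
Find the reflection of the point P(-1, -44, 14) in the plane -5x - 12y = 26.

(29, 28, 14)

n = (-5, -12, 0), |n|² = 169, n·P − 26 = 507, so t = 507/169 = 3.
Foot F = P − 3·n = (14, -8, 14); the reflection is 2F − P = (29, 28, 14).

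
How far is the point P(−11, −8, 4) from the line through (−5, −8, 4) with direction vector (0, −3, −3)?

Direction vector d = (0, −3, −3).
AP = (−6, 0, 0); AP·d = 0, |AP|² = 36, |d|² = 18.
distance² = |AP|² − (AP·d)²/|d|² = 36 − 0/18 = 36, so the distance is 6.

6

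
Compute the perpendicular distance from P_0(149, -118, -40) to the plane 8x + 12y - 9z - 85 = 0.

Normal vector n = (8, 12, -9), and n·(149, -118, -40) - 85 = 51.
|n| = √(64 + 144 + 81) = 17, so the distance is |51|/17 = 3.

3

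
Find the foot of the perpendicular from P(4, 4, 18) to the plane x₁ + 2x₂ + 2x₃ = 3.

(-1, -6, 8)

The perpendicular from P has direction n = (1, 2, 2): r = (4, 4, 18) + λ(1, 2, 2).
Substitute into the plane: n·(P + λn) = 3 gives 48 + 9λ = 3, so λ = -5.
Foot = (4, 4, 18) + (-5)·(1, 2, 2) = (−1, −6, 8).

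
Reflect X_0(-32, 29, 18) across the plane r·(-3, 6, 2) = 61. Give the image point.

(-2, -31, -2)

With n = (-3, 6, 2), the signed offset is (n·X_0 − 61)/|n|² = 245/49 = 5.
X_0' = X_0 − 2t·n = (-32, 29, 18) − 10·(-3, 6, 2) = (-2, -31, -2).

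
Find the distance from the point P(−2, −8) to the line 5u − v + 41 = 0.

3√26/2

The normal to the line is n = (5, −1) with |n| = √26.
|n·P − (-41)| = |-2 − (-41)| = 39, so the distance is 39/√26.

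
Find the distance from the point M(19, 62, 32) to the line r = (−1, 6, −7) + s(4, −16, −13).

8√17

Direction vector d = (4, −16, −13).
AP = (20, 56, 39); AP·d = -1323, |AP|² = 5057, |d|² = 441.
distance² = |AP|² − (AP·d)²/|d|² = 5057 − 1750329/441 = 1088, so the distance is 8√17.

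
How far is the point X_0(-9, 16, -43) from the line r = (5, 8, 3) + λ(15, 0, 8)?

2√305

Direction vector d = (15, 0, 8).
AP = (-14, 8, -46); AP·d = -578, |AP|² = 2376, |d|² = 289.
distance² = |AP|² − (AP·d)²/|d|² = 2376 − 334084/289 = 1220, so the distance is 2√305.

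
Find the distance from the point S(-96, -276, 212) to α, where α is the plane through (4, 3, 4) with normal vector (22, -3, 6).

The plane has equation n·(r − (4, 3, 4)) = 0, i.e. n·r = 103.
n = (22, -3, 6); n·P − 103 = -115; |n| = 23; distance = 115/23 = 5.

5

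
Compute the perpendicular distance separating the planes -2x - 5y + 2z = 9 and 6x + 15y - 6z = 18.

Divide the second equation by -3 to match normals: -2x - 5y + 2z = -6.
With common normal n = (-2, -5, 2) (|n| = √33), the distance is |9 − (-6)|/|n| = 15/√33 = 5√33/11.

15/√33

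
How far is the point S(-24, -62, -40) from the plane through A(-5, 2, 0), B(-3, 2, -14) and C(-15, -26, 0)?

26/15

AB = (2, 0, -14) and AC = (-10, -28, 0), so a normal is n = AB × AC = (-392, 140, -56).
Then n·(-24, -62, -40) - 2240 = 728.
|n| = √(153664 + 19600 + 3136) = 420, so the distance is |728|/420 = 26/15.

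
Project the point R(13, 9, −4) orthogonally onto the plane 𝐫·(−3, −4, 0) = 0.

The perpendicular from R has direction n = (−3, −4, 0): r = (13, 9, −4) + μ(−3, −4, 0).
Substitute into the plane: n·(R + μn) = 0 gives -75 + 25μ = 0, so μ = 3.
Foot = (13, 9, −4) + 3·(−3, −4, 0) = (4, −3, −4).

(4, -3, -4)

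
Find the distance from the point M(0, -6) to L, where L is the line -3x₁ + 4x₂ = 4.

28/5

d = |(-3)·0 + 4·(-6) − 4| / √(9 + 16) = |-28|/5 = 28/5.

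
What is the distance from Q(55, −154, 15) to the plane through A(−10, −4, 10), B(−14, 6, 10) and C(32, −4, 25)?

AB = (−4, 10, 0) and AC = (42, 0, 15), so a normal is n = AB × AC = (150, 60, −420).
n = (150, 60, −420); n·P − (-5940) = -1350; |n| = 450; distance = 1350/450 = 3.

3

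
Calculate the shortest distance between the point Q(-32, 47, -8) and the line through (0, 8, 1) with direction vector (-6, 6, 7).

√1537

Direction vector d = (-6, 6, 7).
AP = (-32, 39, -9), and AP × d = (327, 278, 42).
|AP × d|² = 185977 and |d|² = 121, so the distance is √(185977/121) = √1537.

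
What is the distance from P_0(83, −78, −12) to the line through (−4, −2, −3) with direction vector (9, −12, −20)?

√7801

Direction vector d = (9, −12, −20).
AP = (87, −76, −9); AP·d = 1875, |AP|² = 13426, |d|² = 625.
distance² = |AP|² − (AP·d)²/|d|² = 13426 − 3515625/625 = 7801, so the distance is √7801.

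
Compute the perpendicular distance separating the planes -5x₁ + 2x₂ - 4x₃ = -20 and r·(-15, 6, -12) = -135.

Divide the second equation by 3 to match normals: -5x₁ + 2x₂ - 4x₃ = -45.
Both planes have normal n = (-5, 2, -4), |n| = 3√5. Any point on the first plane is at distance |(-45) − (-20)|/|n| = 25/(3√5) = 5√5/3 from the second.

5√5/3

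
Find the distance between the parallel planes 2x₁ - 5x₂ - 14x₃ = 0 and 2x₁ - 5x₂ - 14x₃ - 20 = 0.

Both planes have normal n = (2, -5, -14), |n| = 15. Any point on the first plane is at distance |20 − 0|/|n| = 20/15 = 4/3 from the second.

4/3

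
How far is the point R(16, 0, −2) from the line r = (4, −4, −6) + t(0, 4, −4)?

Direction vector d = (0, 4, −4).
AP = (12, 4, 4), and AP × d = (−32, 48, 48).
|AP × d|² = 5632 and |d|² = 32, so the distance is √(5632/32) = √176 = 4√11.

4√11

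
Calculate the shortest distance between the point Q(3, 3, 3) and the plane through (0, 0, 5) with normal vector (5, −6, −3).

The plane has equation n·(r − (0, 0, 5)) = 0, i.e. n·r = -15.
Then n·(3, 3, 3) − (−15) = 3.
|n| = √(25 + 36 + 9) = √70, so the distance is |3|/√70 = 3√70/70.

3/√70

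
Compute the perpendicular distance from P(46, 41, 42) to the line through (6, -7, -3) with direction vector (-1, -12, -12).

3√145

Direction vector d = (-1, -12, -12).
AP = (40, 48, 45); AP·d = -1156, |AP|² = 5929, |d|² = 289.
distance² = |AP|² − (AP·d)²/|d|² = 5929 − 1336336/289 = 1305, so the distance is 3√145.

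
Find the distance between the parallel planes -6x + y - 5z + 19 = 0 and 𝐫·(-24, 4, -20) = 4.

Divide the second equation by 4 to match normals: -6x + y - 5z = 1.
With common normal n = (-6, 1, -5) (|n| = √62), the distance is |(-19) − 1|/|n| = 20/√62.

10√62/31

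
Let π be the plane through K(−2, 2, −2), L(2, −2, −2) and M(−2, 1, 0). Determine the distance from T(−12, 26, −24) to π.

2

KL = (4, −4, 0) and KM = (0, −1, 2), so a normal is n = KL × KM = (−8, −8, −4).
n = (−8, −8, −4); n·P − 8 = -24; |n| = 12; distance = 24/12 = 2.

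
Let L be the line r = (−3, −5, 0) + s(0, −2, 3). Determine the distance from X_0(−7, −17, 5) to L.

2√17

Direction vector d = (0, −2, 3).
AP = (−4, −12, 5); AP·d = 39, |AP|² = 185, |d|² = 13.
distance² = |AP|² − (AP·d)²/|d|² = 185 − 1521/13 = 68, so the distance is 2√17.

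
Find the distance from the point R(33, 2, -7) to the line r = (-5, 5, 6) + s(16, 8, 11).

Direction vector d = (16, 8, 11).
AP = (38, -3, -13), and AP × d = (71, -626, 352).
|AP × d|² = 520821 and |d|² = 441, so the distance is √(520821/441) = √1181.

√1181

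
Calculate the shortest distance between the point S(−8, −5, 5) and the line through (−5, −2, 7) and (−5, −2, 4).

A direction vector is d = (0, 0, −3).
AP = (−3, −3, −2), and AP × d = (9, −9, 0).
|AP × d|² = 162 and |d|² = 9, so the distance is √(162/9) = √18 = 3√2.

3√2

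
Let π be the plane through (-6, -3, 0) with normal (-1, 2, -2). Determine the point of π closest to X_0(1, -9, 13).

The perpendicular from X_0 has direction n = (-1, 2, -2): r = (1, -9, 13) + t(-1, 2, -2).
Substitute into the plane: n·(X_0 + tn) = 0 gives -45 + 9t = 0, so t = 5.
Foot = (1, -9, 13) + 5·(-1, 2, -2) = (-4, 1, 3).

(-4, 1, 3)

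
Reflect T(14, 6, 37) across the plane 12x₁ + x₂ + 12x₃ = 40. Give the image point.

With n = (12, 1, 12), the signed offset is (n·T − 40)/|n|² = 578/289 = 2.
T' = T − 2t·n = (14, 6, 37) − 4·(12, 1, 12) = (-34, 2, -11).

(-34, 2, -11)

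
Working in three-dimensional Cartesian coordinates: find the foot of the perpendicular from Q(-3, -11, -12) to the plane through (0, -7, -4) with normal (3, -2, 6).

(0, -13, -6)

The perpendicular from Q has direction n = (3, -2, 6): r = (-3, -11, -12) + μ(3, -2, 6).
Substitute into the plane: n·(Q + μn) = -10 gives -59 + 49μ = -10, so μ = 1.
Foot = (-3, -11, -12) + 1·(3, -2, 6) = (0, -13, -6).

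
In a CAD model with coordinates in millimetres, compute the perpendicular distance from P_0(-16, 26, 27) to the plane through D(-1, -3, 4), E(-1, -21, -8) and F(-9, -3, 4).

DE = (0, -18, -12) and DF = (-8, 0, 0), so a normal is n = DE × DF = (0, 96, -144).
Then n·(-16, 26, 27) - (-864) = -528.
|n| = √(0 + 9216 + 20736) = 48√13, so the distance is |-528|/(48√13) = 11√13/13.

11/√13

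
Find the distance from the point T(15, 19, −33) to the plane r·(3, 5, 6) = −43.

3√70/14

Normal vector n = (3, 5, 6), and n·(15, 19, −33) − (−43) = −15.
|n| = √(9 + 25 + 36) = √70, so the distance is |-15|/√70 = 3√70/14.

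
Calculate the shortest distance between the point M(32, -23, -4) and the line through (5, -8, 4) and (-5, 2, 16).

2√61

A direction vector is d = (-10, 10, 12).
AP = (27, -15, -8), and AP × d = (-100, -244, 120).
|AP × d|² = 83936 and |d|² = 344, so the distance is √(83936/344) = √244 = 2√61.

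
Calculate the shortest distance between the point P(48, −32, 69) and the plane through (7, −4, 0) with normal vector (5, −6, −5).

The plane has equation n·(r − (7, −4, 0)) = 0, i.e. n·r = 59.
n = (5, −6, −5); n·P − 59 = 28; |n| = √86; distance = 28/√86.

14√86/43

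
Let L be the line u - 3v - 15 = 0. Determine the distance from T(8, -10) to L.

d = |1·8 + (-3)·(-10) − 15| / √(1 + 9) = |23|/√10 = 23√10/10.

23√10/10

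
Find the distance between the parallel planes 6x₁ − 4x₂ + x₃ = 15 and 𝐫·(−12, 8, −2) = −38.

4/√53

Divide the second equation by -2 to match normals: 6x₁ − 4x₂ + x₃ = 19.
With common normal n = (6, −4, 1) (|n| = √53), the distance is |15 − 19|/|n| = 4/√53.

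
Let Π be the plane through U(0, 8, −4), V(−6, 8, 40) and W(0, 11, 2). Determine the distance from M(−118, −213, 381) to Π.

UV = (−6, 0, 44) and UW = (0, 3, 6), so a normal is n = UV × UW = (−132, 36, −18).
Then n·(−118, −213, 381) − 360 = 690.
|n| = √(17424 + 1296 + 324) = 138, so the distance is |690|/138 = 5.

5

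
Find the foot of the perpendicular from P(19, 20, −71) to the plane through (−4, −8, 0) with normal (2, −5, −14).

(11, 40, -15)

The perpendicular from P has direction n = (2, −5, −14): r = (19, 20, −71) + λ(2, −5, −14).
Substitute into the plane: n·(P + λn) = 32 gives 932 + 225λ = 32, so λ = -4.
Foot = (19, 20, −71) + (-4)·(2, −5, −14) = (11, 40, −15).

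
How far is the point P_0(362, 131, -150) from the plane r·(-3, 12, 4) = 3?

9

n = (-3, 12, 4); n·P − 3 = -117; |n| = 13; distance = 117/13 = 9.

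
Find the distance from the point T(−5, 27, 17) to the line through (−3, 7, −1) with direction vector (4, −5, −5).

√134

Direction vector d = (4, −5, −5).
AP = (−2, 20, 18); AP·d = -198, |AP|² = 728, |d|² = 66.
distance² = |AP|² − (AP·d)²/|d|² = 728 − 39204/66 = 134, so the distance is √134.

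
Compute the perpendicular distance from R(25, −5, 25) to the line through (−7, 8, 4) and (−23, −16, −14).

√1345

A direction vector is d = (−16, −24, −18).
AP = (32, −13, 21), and AP × d = (738, 240, −976).
|AP × d|² = 1554820 and |d|² = 1156, so the distance is √(1554820/1156) = √1345.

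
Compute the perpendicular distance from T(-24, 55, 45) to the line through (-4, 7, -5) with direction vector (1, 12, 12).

Direction vector d = (1, 12, 12).
AP = (-20, 48, 50); AP·d = 1156, |AP|² = 5204, |d|² = 289.
distance² = |AP|² − (AP·d)²/|d|² = 5204 − 1336336/289 = 580, so the distance is 2√145.

2√145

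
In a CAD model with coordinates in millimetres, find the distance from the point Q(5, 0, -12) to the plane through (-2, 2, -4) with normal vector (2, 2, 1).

The plane has equation n·(r − (-2, 2, -4)) = 0, i.e. n·r = -4.
Then n·(5, 0, -12) - (-4) = 2.
|n| = √(4 + 4 + 1) = 3, so the distance is |2|/3 = 2/3.

2/3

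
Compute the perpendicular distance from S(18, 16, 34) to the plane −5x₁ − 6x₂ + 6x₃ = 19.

d = |(-5)·18 + (-6)·16 + 6·34 − 19| / √(25 + 36 + 36) = |-1| / √97 = 1/√97.

1/√97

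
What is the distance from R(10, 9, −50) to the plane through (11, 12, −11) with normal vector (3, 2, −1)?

30/√14

The plane has equation n·(r − (11, 12, −11)) = 0, i.e. n·r = 68.
Then n·(10, 9, −50) − 68 = 30.
|n| = √(9 + 4 + 1) = √14, so the distance is |30|/√14 = 30/√14.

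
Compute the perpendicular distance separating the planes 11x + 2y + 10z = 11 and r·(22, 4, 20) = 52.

1

Divide the second equation by 2 to match normals: 11x + 2y + 10z = 26.
With common normal n = (11, 2, 10) (|n| = 15), the distance is |11 − 26|/|n| = 15/15 = 1.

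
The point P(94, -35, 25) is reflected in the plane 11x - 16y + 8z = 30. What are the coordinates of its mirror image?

With n = (11, -16, 8), the signed offset is (n·P − 30)/|n|² = 1764/441 = 4.
P' = P − 2t·n = (94, -35, 25) − 8·(11, -16, 8) = (6, 93, -39).

(6, 93, -39)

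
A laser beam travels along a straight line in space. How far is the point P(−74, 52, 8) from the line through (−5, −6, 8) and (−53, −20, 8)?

75

A direction vector is d = (−48, −14, 0).
AP = (−69, 58, 0); AP·d = 2500, |AP|² = 8125, |d|² = 2500.
distance² = |AP|² − (AP·d)²/|d|² = 8125 − 6250000/2500 = 5625, so the distance is 75.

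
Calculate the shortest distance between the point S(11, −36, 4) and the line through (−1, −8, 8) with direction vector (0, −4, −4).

Direction vector d = (0, −4, −4).
AP = (12, −28, −4); AP·d = 128, |AP|² = 944, |d|² = 32.
distance² = |AP|² − (AP·d)²/|d|² = 944 − 16384/32 = 432, so the distance is 12√3.

12√3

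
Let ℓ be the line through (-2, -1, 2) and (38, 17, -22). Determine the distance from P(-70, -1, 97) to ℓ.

√3649

A direction vector is d = (40, 18, -24).
AP = (-68, 0, 95), and AP × d = (-1710, 2168, -1224).
|AP × d|² = 9122500 and |d|² = 2500, so the distance is √(9122500/2500) = √3649.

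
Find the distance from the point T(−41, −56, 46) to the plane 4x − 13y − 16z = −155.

Normal vector n = (4, −13, −16), and n·(−41, −56, 46) − (−155) = −17.
|n| = √(16 + 169 + 256) = 21, so the distance is |-17|/21 = 17/21.

17/21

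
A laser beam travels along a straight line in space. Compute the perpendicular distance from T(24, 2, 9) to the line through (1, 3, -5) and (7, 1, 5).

√166

A direction vector is d = (6, -2, 10).
AP = (23, -1, 14); AP·d = 280, |AP|² = 726, |d|² = 140.
distance² = |AP|² − (AP·d)²/|d|² = 726 − 78400/140 = 166, so the distance is √166.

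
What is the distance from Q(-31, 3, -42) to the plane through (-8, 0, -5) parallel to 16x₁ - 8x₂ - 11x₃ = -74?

5/7

Parallel planes share the normal n = (16, -8, -11); since (-8, 0, -5) lies on the plane, its equation is 16x₁ - 8x₂ - 11x₃ = -73.
n = (16, -8, -11); n·P − (-73) = 15; |n| = 21; distance = 15/21 = 5/7.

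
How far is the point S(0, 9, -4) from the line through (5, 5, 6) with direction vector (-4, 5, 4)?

√141

Direction vector d = (-4, 5, 4).
AP = (-5, 4, -10); AP·d = 0, |AP|² = 141, |d|² = 57.
distance² = |AP|² − (AP·d)²/|d|² = 141 − 0/57 = 141, so the distance is √141.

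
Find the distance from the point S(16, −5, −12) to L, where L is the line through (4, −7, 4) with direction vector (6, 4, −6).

Direction vector d = (6, 4, −6).
AP = (12, 2, −16), and AP × d = (52, −24, 36).
|AP × d|² = 4576 and |d|² = 88, so the distance is √(4576/88) = √52 = 2√13.

2√13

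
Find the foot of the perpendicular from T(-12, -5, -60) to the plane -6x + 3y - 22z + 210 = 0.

n = (-6, 3, -22), |n|² = 529, and n·T − (-210) = 1587.
t = 1587/529 = 3, so the foot is T − t·n = (-12, -5, -60) − 3·(-6, 3, -22) = (6, -14, 6).

(6, -14, 6)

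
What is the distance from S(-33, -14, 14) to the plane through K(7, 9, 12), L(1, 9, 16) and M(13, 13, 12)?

5√22/22

KL = (-6, 0, 4) and KM = (6, 4, 0), so a normal is n = KL × KM = (-16, 24, -24).
Then n·(-33, -14, 14) - (-184) = 40.
|n| = √(256 + 576 + 576) = 8√22, so the distance is |40|/(8√22) = 5/√22.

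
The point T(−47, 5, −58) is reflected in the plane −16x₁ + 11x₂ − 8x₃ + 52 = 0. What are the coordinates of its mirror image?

(49, -61, -10)

With n = (−16, 11, −8), the signed offset is (n·T − (-52))/|n|² = 1323/441 = 3.
T' = T − 2t·n = (−47, 5, −58) − 6·(−16, 11, −8) = (49, −61, −10).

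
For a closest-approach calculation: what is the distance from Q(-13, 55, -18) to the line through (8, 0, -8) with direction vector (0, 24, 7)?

√1066

Direction vector d = (0, 24, 7).
AP = (-21, 55, -10), and AP × d = (625, 147, -504).
|AP × d|² = 666250 and |d|² = 625, so the distance is √(666250/625) = √1066.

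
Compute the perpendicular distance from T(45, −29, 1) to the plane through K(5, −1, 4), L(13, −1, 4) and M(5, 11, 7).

KL = (8, 0, 0) and KM = (0, 12, 3), so a normal is n = KL × KM = (0, −24, 96).
n = (0, −24, 96); n·P − 408 = 384; |n| = 24√17; distance = 384/(24√17) = 16√17/17.

16√17/17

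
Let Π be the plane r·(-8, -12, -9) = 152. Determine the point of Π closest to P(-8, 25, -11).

n = (-8, -12, -9), |n|² = 289, and n·P − 152 = -289.
t = -289/289 = -1, so the foot is P − t·n = (-8, 25, -11) − (-1)·(-8, -12, -9) = (-16, 13, -20).

(-16, 13, -20)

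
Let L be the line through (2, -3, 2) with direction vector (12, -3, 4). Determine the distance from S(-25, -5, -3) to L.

√82

Direction vector d = (12, -3, 4).
AP = (-27, -2, -5), and AP × d = (-23, 48, 105).
|AP × d|² = 13858 and |d|² = 169, so the distance is √(13858/169) = √82.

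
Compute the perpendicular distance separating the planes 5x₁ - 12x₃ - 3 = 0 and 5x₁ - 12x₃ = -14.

17/13

With common normal n = (5, 0, -12) (|n| = 13), the distance is |3 − (-14)|/|n| = 17/13.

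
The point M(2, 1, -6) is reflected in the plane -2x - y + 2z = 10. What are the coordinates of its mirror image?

(-10, -5, 6)

n = (-2, -1, 2), |n|² = 9, n·M − 10 = -27, so t = -27/9 = -3.
Foot F = M − (-3)·n = (-4, -2, 0); the reflection is 2F − M = (-10, -5, 6).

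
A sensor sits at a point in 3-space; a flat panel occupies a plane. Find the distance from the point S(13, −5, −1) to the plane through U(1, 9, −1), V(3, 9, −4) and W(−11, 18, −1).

UV = (2, 0, −3) and UW = (−12, 9, 0), so a normal is n = UV × UW = (27, 36, 18).
Then n·(13, −5, −1) − 333 = −180.
|n| = √(729 + 1296 + 324) = 9√29, so the distance is |-180|/(9√29) = 20√29/29.

20√29/29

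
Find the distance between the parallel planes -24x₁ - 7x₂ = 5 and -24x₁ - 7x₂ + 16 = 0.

21/25

With common normal n = (-24, -7, 0) (|n| = 25), the distance is |5 − (-16)|/|n| = 21/25.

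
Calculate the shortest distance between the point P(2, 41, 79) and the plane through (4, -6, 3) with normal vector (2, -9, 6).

The plane has equation n·(r − (4, -6, 3)) = 0, i.e. n·r = 80.
d = |2·2 + (-9)·41 + 6·79 − 80| / √(4 + 81 + 36) = |29| / 11 = 29/11.

29/11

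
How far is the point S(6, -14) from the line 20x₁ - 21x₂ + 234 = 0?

648/29

The normal to the line is n = (20, -21) with |n| = 29.
|n·S − (-234)| = |414 − (-234)| = 648, so the distance is 648/29.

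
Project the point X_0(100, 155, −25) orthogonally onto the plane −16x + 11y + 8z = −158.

The perpendicular from X_0 has direction n = (−16, 11, 8): r = (100, 155, −25) + μ(−16, 11, 8).
Substitute into the plane: n·(X_0 + μn) = -158 gives -95 + 441μ = -158, so μ = -1/7.
Foot = (100, 155, −25) + (-1/7)·(−16, 11, 8) = (716/7, 1074/7, −183/7).

(716/7, 1074/7, -183/7)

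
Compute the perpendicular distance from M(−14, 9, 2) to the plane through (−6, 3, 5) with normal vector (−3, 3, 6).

4√6/3

The plane has equation n·(r − (−6, 3, 5)) = 0, i.e. n·r = 57.
n = (−3, 3, 6); n·P − 57 = 24; |n| = 3√6; distance = 24/(3√6) = 4√6/3.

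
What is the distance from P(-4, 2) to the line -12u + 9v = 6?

4

d = |(-12)·(-4) + 9·2 − 6| / √(144 + 81) = |60|/15 = 4.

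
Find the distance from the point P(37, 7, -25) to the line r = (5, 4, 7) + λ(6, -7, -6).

Direction vector d = (6, -7, -6).
AP = (32, 3, -32); AP·d = 363, |AP|² = 2057, |d|² = 121.
distance² = |AP|² − (AP·d)²/|d|² = 2057 − 131769/121 = 968, so the distance is 22√2.

22√2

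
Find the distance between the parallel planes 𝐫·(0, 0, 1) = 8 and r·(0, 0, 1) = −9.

Both planes have normal n = (0, 0, 1), |n| = 1. Any point on the first plane is at distance |(-9) − 8|/|n| = 17/1 = 17 from the second.

17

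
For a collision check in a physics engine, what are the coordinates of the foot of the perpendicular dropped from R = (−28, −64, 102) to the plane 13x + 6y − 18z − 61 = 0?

n = (13, 6, −18), |n|² = 529, and n·R − 61 = -2645.
t = -2645/529 = -5, so the foot is R − t·n = (−28, −64, 102) − (-5)·(13, 6, −18) = (37, −34, 12).

(37, -34, 12)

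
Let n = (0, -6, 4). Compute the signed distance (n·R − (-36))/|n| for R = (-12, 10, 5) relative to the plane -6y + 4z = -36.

-2√13/13

n·R − (-36) = -4.
|n| = 2√13, so the signed distance is -2√13/13.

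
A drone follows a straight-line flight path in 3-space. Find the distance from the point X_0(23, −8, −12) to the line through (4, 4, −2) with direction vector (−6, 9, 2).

11

Direction vector d = (−6, 9, 2).
AP = (19, −12, −10); AP·d = -242, |AP|² = 605, |d|² = 121.
distance² = |AP|² − (AP·d)²/|d|² = 605 − 58564/121 = 121, so the distance is 11.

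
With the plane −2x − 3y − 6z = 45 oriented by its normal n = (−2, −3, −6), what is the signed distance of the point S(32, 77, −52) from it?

-4

n·S − 45 = -28.
|n| = 7, so the signed distance is -28/7 = -4.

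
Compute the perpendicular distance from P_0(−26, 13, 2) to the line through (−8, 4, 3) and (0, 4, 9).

√181

A direction vector is d = (8, 0, 6).
AP = (−18, 9, −1); AP·d = -150, |AP|² = 406, |d|² = 100.
distance² = |AP|² − (AP·d)²/|d|² = 406 − 22500/100 = 181, so the distance is √181.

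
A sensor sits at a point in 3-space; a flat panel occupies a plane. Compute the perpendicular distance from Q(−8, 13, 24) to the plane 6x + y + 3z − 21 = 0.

8√46/23

n = (6, 1, 3); n·P − 21 = 16; |n| = √46; distance = 16/√46.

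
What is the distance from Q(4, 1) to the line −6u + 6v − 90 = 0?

9√2

d = |(-6)·4 + 6·1 − 90| / √(36 + 36) = |-108|/(6√2) = 9√2.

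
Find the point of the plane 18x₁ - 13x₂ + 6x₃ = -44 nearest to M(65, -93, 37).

The perpendicular from M has direction n = (18, -13, 6): r = (65, -93, 37) + λ(18, -13, 6).
Substitute into the plane: n·(M + λn) = -44 gives 2601 + 529λ = -44, so λ = -5.
Foot = (65, -93, 37) + (-5)·(18, -13, 6) = (-25, -28, 7).

(-25, -28, 7)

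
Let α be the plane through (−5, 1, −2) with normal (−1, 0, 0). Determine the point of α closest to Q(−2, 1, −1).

(-5, 1, -1)

The perpendicular from Q has direction n = (−1, 0, 0): r = (−2, 1, −1) + λ(−1, 0, 0).
Substitute into the plane: n·(Q + λn) = 5 gives 2 + 1λ = 5, so λ = 3.
Foot = (−2, 1, −1) + 3·(−1, 0, 0) = (−5, 1, −1).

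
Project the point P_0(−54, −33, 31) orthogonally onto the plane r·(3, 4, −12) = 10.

n = (3, 4, −12), |n|² = 169, and n·P_0 − 10 = -676.
t = -676/169 = -4, so the foot is P_0 − t·n = (−54, −33, 31) − (-4)·(3, 4, −12) = (−42, −17, −17).

(-42, -17, -17)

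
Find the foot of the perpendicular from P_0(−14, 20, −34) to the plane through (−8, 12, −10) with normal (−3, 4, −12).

(-8, 12, -10)

n = (−3, 4, −12), |n|² = 169, and n·P_0 − 192 = 338.
t = 338/169 = 2, so the foot is P_0 − t·n = (−14, 20, −34) − 2·(−3, 4, −12) = (−8, 12, −10).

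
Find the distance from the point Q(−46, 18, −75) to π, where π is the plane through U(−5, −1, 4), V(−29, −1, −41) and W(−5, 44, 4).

1

UV = (−24, 0, −45) and UW = (0, 45, 0), so a normal is n = UV × UW = (2025, 0, −1080).
Then n·(−46, 18, −75) − (−14445) = 2295.
|n| = √(4100625 + 0 + 1166400) = 2295, so the distance is |2295|/2295 = 1.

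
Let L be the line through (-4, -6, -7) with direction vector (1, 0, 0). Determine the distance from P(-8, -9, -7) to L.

3

Direction vector d = (1, 0, 0).
AP = (-4, -3, 0); AP·d = -4, |AP|² = 25, |d|² = 1.
distance² = |AP|² − (AP·d)²/|d|² = 25 − 16/1 = 9, so the distance is 3.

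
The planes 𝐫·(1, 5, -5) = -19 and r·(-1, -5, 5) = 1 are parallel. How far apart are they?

Divide the second equation by -1 to match normals: x + 5y - 5z = -1.
Both planes have normal n = (1, 5, -5), |n| = √51. Any point on the first plane is at distance |(-1) − (-19)|/|n| = 18/√51 = 6√51/17 from the second.

6√51/17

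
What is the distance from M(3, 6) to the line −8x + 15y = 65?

d = |(-8)·3 + 15·6 − 65| / √(64 + 225) = |1|/17 = 1/17.

1/17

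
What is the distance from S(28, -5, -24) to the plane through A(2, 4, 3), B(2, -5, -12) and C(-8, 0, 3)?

AB = (0, -9, -15) and AC = (-10, -4, 0), so a normal is n = AB × AC = (-60, 150, -90).
d = |(-60)·28 + 150·(-5) + (-90)·(-24) − 210| / √(3600 + 22500 + 8100) = |-480| / (30√38) = 16/√38.

8√38/19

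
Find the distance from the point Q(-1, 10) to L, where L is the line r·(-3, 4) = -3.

d = |(-3)·(-1) + 4·10 − (-3)| / √(9 + 16) = |46|/5 = 46/5.

46/5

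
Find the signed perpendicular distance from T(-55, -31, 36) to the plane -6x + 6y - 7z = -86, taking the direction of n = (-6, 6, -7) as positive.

-2

n·T − (-86) = -22.
|n| = 11, so the signed distance is -22/11 = -2.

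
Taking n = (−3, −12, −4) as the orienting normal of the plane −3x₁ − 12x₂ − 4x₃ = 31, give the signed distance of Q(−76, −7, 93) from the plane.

n·Q − 31 = -91.
|n| = 13, so the signed distance is -91/13 = -7.

-7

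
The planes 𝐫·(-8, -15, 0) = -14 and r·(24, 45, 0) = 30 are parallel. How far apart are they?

4/17

Divide the second equation by -3 to match normals: -8x - 15y = -10.
Both planes have normal n = (-8, -15, 0), |n| = 17. Any point on the first plane is at distance |(-10) − (-14)|/|n| = 4/17 from the second.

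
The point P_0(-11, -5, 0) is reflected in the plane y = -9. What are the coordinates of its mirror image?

With n = (0, 1, 0), the signed offset is (n·P_0 − (-9))/|n|² = 4/1 = 4.
P_0' = P_0 − 2t·n = (-11, -5, 0) − 8·(0, 1, 0) = (-11, -13, 0).

(-11, -13, 0)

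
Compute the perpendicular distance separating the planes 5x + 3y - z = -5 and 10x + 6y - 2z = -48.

Divide the second equation by 2 to match normals: 5x + 3y - z = -24.
Both planes have normal n = (5, 3, -1), |n| = √35. Any point on the first plane is at distance |(-24) − (-5)|/|n| = 19/√35 = 19√35/35 from the second.

19/√35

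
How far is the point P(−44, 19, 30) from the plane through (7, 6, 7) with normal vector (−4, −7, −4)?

7/3

The plane has equation n·(r − (7, 6, 7)) = 0, i.e. n·r = -98.
n = (−4, −7, −4); n·P − (-98) = 21; |n| = 9; distance = 21/9 = 7/3.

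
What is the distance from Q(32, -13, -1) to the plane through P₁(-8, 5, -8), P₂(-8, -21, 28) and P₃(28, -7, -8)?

7/23

P₁P₂ = (0, -26, 36) and P₁P₃ = (36, -12, 0), so a normal is n = P₁P₂ × P₁P₃ = (432, 1296, 936).
Then n·(32, -13, -1) - (-4464) = 504.
|n| = √(186624 + 1679616 + 876096) = 1656, so the distance is |504|/1656 = 7/23.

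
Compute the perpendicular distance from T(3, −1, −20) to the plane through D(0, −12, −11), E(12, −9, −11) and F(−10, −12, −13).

4/√42

DE = (12, 3, 0) and DF = (−10, 0, −2), so a normal is n = DE × DF = (−6, 24, 30).
Then n·(3, −1, −20) − (−618) = −24.
|n| = √(36 + 576 + 900) = 6√42, so the distance is |-24|/(6√42) = 4/√42.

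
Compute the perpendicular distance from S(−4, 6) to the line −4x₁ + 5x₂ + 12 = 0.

58√41/41

The normal to the line is n = (−4, 5) with |n| = √41.
|n·S − (-12)| = |46 − (-12)| = 58, so the distance is 58/√41.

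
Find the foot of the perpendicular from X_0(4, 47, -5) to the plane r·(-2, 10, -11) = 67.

n = (-2, 10, -11), |n|² = 225, and n·X_0 − 67 = 450.
t = 450/225 = 2, so the foot is X_0 − t·n = (4, 47, -5) − 2·(-2, 10, -11) = (8, 27, 17).

(8, 27, 17)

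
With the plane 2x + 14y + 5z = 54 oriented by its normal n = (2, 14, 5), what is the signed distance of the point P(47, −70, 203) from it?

5

n·P − 54 = 75.
|n| = 15, so the signed distance is 75/15 = 5.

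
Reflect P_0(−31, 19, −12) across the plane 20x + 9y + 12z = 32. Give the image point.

n = (20, 9, 12), |n|² = 625, n·P_0 − 32 = -625, so t = -625/625 = -1.
Foot F = P_0 − (-1)·n = (−11, 28, 0); the reflection is 2F − P_0 = (9, 37, 12).

(9, 37, 12)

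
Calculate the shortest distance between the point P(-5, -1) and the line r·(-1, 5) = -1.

1/√26

The normal to the line is n = (-1, 5) with |n| = √26.
|n·P − (-1)| = |0 − (-1)| = 1, so the distance is 1/√26 = √26/26.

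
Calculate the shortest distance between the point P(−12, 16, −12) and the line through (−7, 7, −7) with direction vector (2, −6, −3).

Direction vector d = (2, −6, −3).
AP = (−5, 9, −5); AP·d = -49, |AP|² = 131, |d|² = 49.
distance² = |AP|² − (AP·d)²/|d|² = 131 − 2401/49 = 82, so the distance is √82.

√82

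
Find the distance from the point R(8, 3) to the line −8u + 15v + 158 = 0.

139/17

The normal to the line is n = (−8, 15) with |n| = 17.
|n·R − (-158)| = |-19 − (-158)| = 139, so the distance is 139/17.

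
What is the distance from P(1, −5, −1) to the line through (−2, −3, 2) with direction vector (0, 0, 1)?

Direction vector d = (0, 0, 1).
AP = (3, −2, −3); AP·d = -3, |AP|² = 22, |d|² = 1.
distance² = |AP|² − (AP·d)²/|d|² = 22 − 9/1 = 13, so the distance is √13.

√13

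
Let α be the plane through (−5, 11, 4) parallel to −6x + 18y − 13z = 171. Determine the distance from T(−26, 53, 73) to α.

15/23

Parallel planes share the normal n = (−6, 18, −13); since (−5, 11, 4) lies on the plane, its equation is −6x + 18y − 13z = 176.
Then n·(−26, 53, 73) − 176 = −15.
|n| = √(36 + 324 + 169) = 23, so the distance is |-15|/23 = 15/23.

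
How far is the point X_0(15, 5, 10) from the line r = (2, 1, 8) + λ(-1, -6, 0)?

Direction vector d = (-1, -6, 0).
AP = (13, 4, 2); AP·d = -37, |AP|² = 189, |d|² = 37.
distance² = |AP|² − (AP·d)²/|d|² = 189 − 1369/37 = 152, so the distance is 2√38.

2√38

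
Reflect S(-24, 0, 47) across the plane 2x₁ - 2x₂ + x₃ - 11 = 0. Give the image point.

With n = (2, -2, 1), the signed offset is (n·S − 11)/|n|² = -12/9 = -4/3.
S' = S − 2t·n = (-24, 0, 47) − (-8/3)·(2, -2, 1) = (-56/3, -16/3, 149/3).

(-56/3, -16/3, 149/3)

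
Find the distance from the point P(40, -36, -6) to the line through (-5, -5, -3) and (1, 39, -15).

A direction vector is d = (6, 44, -12).
AP = (45, -31, -3), and AP × d = (504, 522, 2166).
|AP × d|² = 5218056 and |d|² = 2116, so the distance is √(5218056/2116) = √2466 = 3√274.

3√274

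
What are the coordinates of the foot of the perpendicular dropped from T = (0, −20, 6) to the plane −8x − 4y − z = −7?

(8, -16, 7)

The perpendicular from T has direction n = (−8, −4, −1): r = (0, −20, 6) + λ(−8, −4, −1).
Substitute into the plane: n·(T + λn) = -7 gives 74 + 81λ = -7, so λ = -1.
Foot = (0, −20, 6) + (-1)·(−8, −4, −1) = (8, −16, 7).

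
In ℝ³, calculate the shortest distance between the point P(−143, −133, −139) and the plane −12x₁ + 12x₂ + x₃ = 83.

6

Normal vector n = (−12, 12, 1), and n·(−143, −133, −139) − 83 = −102.
|n| = √(144 + 144 + 1) = 17, so the distance is |-102|/17 = 6.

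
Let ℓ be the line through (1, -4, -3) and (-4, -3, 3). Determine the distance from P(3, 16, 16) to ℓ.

A direction vector is d = (-5, 1, 6).
AP = (2, 20, 19); AP·d = 124, |AP|² = 765, |d|² = 62.
distance² = |AP|² − (AP·d)²/|d|² = 765 − 15376/62 = 517, so the distance is √517.

√517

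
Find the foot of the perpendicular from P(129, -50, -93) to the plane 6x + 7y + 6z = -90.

(1443/11, -522/11, -999/11)

n = (6, 7, 6), |n|² = 121, and n·P − (-90) = -44.
t = -44/121 = -4/11, so the foot is P − t·n = (129, -50, -93) − (-4/11)·(6, 7, 6) = (1443/11, -522/11, -999/11).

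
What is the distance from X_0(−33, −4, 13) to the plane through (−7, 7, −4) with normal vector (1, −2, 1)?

The plane has equation n·(r − (−7, 7, −4)) = 0, i.e. n·r = -25.
d = |1·(-33) + (-2)·(-4) + 1·13 − (-25)| / √(1 + 4 + 1) = |13| / √6 = 13√6/6.

13/√6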